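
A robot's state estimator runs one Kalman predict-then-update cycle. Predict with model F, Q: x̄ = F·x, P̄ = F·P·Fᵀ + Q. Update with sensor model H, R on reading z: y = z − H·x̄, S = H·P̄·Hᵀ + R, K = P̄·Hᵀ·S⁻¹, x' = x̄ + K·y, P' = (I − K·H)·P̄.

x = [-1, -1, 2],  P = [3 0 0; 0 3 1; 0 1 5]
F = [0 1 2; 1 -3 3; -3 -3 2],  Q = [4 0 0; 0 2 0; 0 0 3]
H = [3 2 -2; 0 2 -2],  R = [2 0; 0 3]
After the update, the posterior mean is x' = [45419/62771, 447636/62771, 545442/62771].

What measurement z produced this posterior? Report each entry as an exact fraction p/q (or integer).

x̄ = F·x = [3, 8, 10]
P̄ = F·P·Fᵀ + Q = [31 18 7; 18 59 33; 7 33 65]
S = H·P̄·Hᵀ + R = [645 298; 298 235]
K = P̄·Hᵀ·S⁻¹ = [20469/62771 -20080/62771; 9414/62771 1952/62771; 8967/62771 -28466/62771]
x' − x̄ = [-142894/62771, -54532/62771, -82268/62771] = K·y
y = (KᵀK)⁻¹·Kᵀ·(x' − x̄) = [-6, 1]
z = y + H·x̄ = [-6, 1] + [5, -4] = [-1, -3]

z = [-1, -3]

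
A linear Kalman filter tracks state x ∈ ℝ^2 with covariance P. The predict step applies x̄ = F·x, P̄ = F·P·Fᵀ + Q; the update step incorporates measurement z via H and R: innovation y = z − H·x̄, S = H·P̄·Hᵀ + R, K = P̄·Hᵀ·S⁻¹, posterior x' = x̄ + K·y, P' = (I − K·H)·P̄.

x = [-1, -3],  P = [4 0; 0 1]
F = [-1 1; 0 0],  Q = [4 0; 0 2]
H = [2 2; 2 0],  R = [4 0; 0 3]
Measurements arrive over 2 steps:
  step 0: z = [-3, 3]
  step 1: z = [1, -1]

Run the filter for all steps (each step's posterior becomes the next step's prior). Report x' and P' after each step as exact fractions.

step 0: x' = [23/32, -71/48], P' = [9/16 -3/8; -3/8 11/12]
step 1: x' = [-765/1639, 3169/4917], P' = [897/1639 -598/1639; -598/1639 4474/4917]

step 0: x̄ = F·x = [-2, 0]
step 0: P̄ = F·P·Fᵀ + Q = [9 0; 0 2]
step 0: y = z − H·x̄ = [1, 7]
step 0: S = H·P̄·Hᵀ + R = [48 36; 36 39]
step 0: K = P̄·Hᵀ·S⁻¹ = [3/32 3/8; 13/48 -1/4]
step 0: x' = x̄ + K·y = [23/32, -71/48]
step 0: P' = (I − K·H)·P̄ = [9/16 -3/8; -3/8 11/12]
step 1: x̄ = F·x = [-211/96, 0]
step 1: P̄ = F·P·Fᵀ + Q = [299/48 0; 0 2]
step 1: y = z − H·x̄ = [259/48, 163/48]
step 1: S = H·P̄·Hᵀ + R = [443/12 299/12; 299/12 335/12]
step 1: K = P̄·Hᵀ·S⁻¹ = [299/3278 598/1639; 1340/4917 -1196/4917]
step 1: x' = x̄ + K·y = [-765/1639, 3169/4917]
step 1: P' = (I − K·H)·P̄ = [897/1639 -598/1639; -598/1639 4474/4917]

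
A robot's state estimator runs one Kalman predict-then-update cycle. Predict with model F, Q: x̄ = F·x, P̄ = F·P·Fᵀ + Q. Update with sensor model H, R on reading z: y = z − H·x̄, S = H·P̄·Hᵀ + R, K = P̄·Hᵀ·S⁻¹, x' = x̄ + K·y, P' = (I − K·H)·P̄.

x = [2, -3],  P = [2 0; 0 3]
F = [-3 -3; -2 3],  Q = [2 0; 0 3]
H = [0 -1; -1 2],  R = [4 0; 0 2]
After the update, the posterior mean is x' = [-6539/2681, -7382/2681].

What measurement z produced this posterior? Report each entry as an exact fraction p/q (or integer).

z = [2, -3]

x̄ = F·x = [3, -13]
P̄ = F·P·Fᵀ + Q = [47 -15; -15 38]
S = H·P̄·Hᵀ + R = [42 -91; -91 261]
K = P̄·Hᵀ·S⁻¹ = [-3092/2681 -267/383; -1637/2681 52/383]
x' − x̄ = [-14582/2681, 27471/2681] = K·y
y = (KᵀK)⁻¹·Kᵀ·(x' − x̄) = [-11, 26]
z = y + H·x̄ = [-11, 26] + [13, -29] = [2, -3]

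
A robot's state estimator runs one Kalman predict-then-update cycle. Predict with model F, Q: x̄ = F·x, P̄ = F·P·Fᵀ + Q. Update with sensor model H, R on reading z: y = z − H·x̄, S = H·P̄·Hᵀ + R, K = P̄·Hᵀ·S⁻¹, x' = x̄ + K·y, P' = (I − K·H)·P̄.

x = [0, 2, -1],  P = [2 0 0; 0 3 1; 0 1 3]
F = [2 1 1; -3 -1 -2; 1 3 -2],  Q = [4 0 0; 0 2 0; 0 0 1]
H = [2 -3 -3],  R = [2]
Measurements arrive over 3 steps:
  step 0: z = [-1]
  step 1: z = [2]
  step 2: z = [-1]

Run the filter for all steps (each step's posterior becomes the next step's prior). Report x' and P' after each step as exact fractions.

step 0: x' = [2617/769, -3024/769, 5039/769], P' = [7636/769 -5784/769 10816/769; -5784/769 9255/769 -13015/769; 10816/769 -13015/769 20261/769]
step 1: x' = [-21275/186157, -391553/9866321, -7009227/9866321], P' = [2682714/186157 -2365964/186157 4145952/186157; -2365964/186157 178294085/9866321 -260979445/9866321; 4145952/186157 -260979445/9866321 408449979/9866321]
step 2: x' = [-60897269110/198358582769, 86064965768/198358582769, -60478302655/198358582769], P' = [2871005451554/198358582769 -2535323740236/198358582769 4440382646960/198358582769; -2535323740236/198358582769 3601065623513/198358582769 -5273043683641/198358582769; 4440382646960/198358582769 -5273043683641/198358582769 8253173163183/198358582769]

step 0: x̄ = F·x = [1, 0, 8]
step 0: P̄ = F·P·Fᵀ + Q = [20 -24 8; -24 39 -7; 8 -7 30]
step 0: y = z − H·x̄ = [21]
step 0: S = H·P̄·Hᵀ + R = [769]
step 0: K = P̄·Hᵀ·S⁻¹ = [88/769; -144/769; -53/769]
step 0: x' = x̄ + K·y = [2617/769, -3024/769, 5039/769]
step 0: P' = (I − K·H)·P̄ = [7636/769 -5784/769 10816/769; -5784/769 9255/769 -13015/769; 10816/769 -13015/769 20261/769]
step 1: x̄ = F·x = [7249/769, -14905/769, -16533/769]
step 1: P̄ = F·P·Fᵀ + Q = [57234/769 -103340/769 -83436/769; -103340/769 203589/769 183535/769; -83436/769 183535/769 250956/769]
step 1: y = z − H·x̄ = [-107274/769]
step 1: S = H·P̄·Hᵀ + R = [9866321/769]
step 1: K = P̄·Hᵀ·S⁻¹ = [12732/186157; -1368052/9866321; -1470345/9866321]
step 1: x' = x̄ + K·y = [-21275/186157, -391553/9866321, -7009227/9866321]
step 1: P' = (I − K·H)·P̄ = [2682714/186157 -2365964/186157 4145952/186157; -2365964/186157 178294085/9866321 -260979445/9866321; 4145952/186157 -260979445/9866321 408449979/9866321]
step 2: x̄ = F·x = [-9655930/9866321, 17792732/9866321, 11716220/9866321]
step 2: P̄ = F·P·Fᵀ + Q = [1050343282/9866321 -1976526492/9866321 -1795608476/9866321; -1976526492/9866321 3952012361/9866321 3849186659/9866321; -1795608476/9866321 3849186659/9866321 4890931808/9866321]
step 2: y = z − H·x̄ = [97972395/9866321]
step 2: S = H·P̄·Hᵀ + R = [198358582769/9866321]
step 2: K = P̄·Hᵀ·S⁻¹ = [13417091468/198358582769; -27356650044/198358582769; -29811572353/198358582769]
step 2: x' = x̄ + K·y = [-60897269110/198358582769, 86064965768/198358582769, -60478302655/198358582769]
step 2: P' = (I − K·H)·P̄ = [2871005451554/198358582769 -2535323740236/198358582769 4440382646960/198358582769; -2535323740236/198358582769 3601065623513/198358582769 -5273043683641/198358582769; 4440382646960/198358582769 -5273043683641/198358582769 8253173163183/198358582769]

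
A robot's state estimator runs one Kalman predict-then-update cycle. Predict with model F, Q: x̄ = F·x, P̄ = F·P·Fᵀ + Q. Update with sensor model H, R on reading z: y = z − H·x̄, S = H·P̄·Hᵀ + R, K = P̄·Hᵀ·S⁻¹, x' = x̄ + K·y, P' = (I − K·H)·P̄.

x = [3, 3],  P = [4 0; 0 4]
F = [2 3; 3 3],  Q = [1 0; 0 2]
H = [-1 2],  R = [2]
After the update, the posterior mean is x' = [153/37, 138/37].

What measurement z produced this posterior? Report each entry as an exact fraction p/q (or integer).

x̄ = F·x = [15, 18]
P̄ = F·P·Fᵀ + Q = [53 60; 60 74]
S = H·P̄·Hᵀ + R = [111]
K = P̄·Hᵀ·S⁻¹ = [67/111; 88/111]
x' − x̄ = [-402/37, -528/37] = K·y
y = (KᵀK)⁻¹·Kᵀ·(x' − x̄) = [-18]
z = y + H·x̄ = [-18] + [21] = [3]

z = [3]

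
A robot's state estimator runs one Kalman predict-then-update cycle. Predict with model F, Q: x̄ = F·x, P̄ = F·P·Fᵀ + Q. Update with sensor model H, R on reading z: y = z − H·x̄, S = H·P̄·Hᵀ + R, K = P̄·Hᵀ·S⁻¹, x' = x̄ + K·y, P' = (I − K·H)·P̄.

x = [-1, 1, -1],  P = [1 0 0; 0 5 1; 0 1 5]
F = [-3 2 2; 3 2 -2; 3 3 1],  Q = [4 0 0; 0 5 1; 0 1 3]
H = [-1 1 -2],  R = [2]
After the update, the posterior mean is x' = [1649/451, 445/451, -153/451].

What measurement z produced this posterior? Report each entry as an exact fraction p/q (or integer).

z = [-2]

x̄ = F·x = [3, 1, -1]
P̄ = F·P·Fᵀ + Q = [61 -9 39; -9 46 26; 39 26 68]
S = H·P̄·Hᵀ + R = [451]
K = P̄·Hᵀ·S⁻¹ = [-148/451; 3/451; -149/451]
x' − x̄ = [296/451, -6/451, 298/451] = K·y
y = (KᵀK)⁻¹·Kᵀ·(x' − x̄) = [-2]
z = y + H·x̄ = [-2] + [0] = [-2]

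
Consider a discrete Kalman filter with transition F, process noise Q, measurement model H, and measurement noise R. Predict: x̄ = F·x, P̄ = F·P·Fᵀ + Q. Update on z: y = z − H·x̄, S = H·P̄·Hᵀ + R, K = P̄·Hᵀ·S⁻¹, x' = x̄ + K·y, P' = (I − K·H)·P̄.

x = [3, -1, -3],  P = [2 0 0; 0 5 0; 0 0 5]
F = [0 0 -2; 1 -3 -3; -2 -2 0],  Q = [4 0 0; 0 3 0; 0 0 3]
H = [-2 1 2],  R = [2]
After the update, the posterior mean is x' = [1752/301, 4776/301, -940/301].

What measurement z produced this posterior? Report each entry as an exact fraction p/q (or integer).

x̄ = F·x = [6, 15, -4]
P̄ = F·P·Fᵀ + Q = [24 30 0; 30 95 26; 0 26 31]
S = H·P̄·Hᵀ + R = [301]
K = P̄·Hᵀ·S⁻¹ = [-18/301; 87/301; 88/301]
x' − x̄ = [-54/301, 261/301, 264/301] = K·y
y = (KᵀK)⁻¹·Kᵀ·(x' − x̄) = [3]
z = y + H·x̄ = [3] + [-5] = [-2]

z = [-2]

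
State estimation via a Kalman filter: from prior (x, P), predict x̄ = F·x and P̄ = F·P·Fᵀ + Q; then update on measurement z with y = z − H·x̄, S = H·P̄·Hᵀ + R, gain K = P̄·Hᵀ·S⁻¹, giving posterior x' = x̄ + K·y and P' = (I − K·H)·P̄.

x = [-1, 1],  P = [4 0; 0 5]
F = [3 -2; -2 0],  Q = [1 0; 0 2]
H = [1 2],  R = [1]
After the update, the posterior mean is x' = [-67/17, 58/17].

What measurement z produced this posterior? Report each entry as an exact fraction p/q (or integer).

x̄ = F·x = [-5, 2]
P̄ = F·P·Fᵀ + Q = [57 -24; -24 18]
S = H·P̄·Hᵀ + R = [34]
K = P̄·Hᵀ·S⁻¹ = [9/34; 6/17]
x' − x̄ = [18/17, 24/17] = K·y
y = (KᵀK)⁻¹·Kᵀ·(x' − x̄) = [4]
z = y + H·x̄ = [4] + [-1] = [3]

z = [3]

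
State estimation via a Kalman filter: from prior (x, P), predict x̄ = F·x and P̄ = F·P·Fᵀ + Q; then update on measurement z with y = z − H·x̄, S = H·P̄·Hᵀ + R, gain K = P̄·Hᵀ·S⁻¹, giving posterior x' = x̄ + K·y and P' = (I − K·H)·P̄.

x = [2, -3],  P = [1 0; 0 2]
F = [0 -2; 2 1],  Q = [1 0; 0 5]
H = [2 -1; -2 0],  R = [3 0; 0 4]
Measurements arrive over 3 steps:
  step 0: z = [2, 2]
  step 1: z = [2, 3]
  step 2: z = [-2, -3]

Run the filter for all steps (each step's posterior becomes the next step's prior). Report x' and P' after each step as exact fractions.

step 0: x̄ = F·x = [6, 1]
step 0: P̄ = F·P·Fᵀ + Q = [9 -4; -4 11]
step 0: y = z − H·x̄ = [-9, 14]
step 0: S = H·P̄·Hᵀ + R = [66 -44; -44 40]
step 0: K = P̄·Hᵀ·S⁻¹ = [1/8 -5/16; -51/88 -7/16]
step 0: x' = x̄ + K·y = [1/2, 1/11]
step 0: P' = (I − K·H)·P̄ = [5/8 7/8; 7/8 307/88]
step 1: x̄ = F·x = [-2/11, 12/11]
step 1: P̄ = F·P·Fᵀ + Q = [329/22 -461/44; -461/44 1275/88]
step 1: y = z − H·x̄ = [38/11, 29/11]
step 1: S = H·P̄·Hᵀ + R = [10491/88 -1777/22; -1777/22 702/11]
step 1: K = P̄·Hᵀ·S⁻¹ = [1777/11923 -13355/47692; -6263/11923 -4012/11923]
step 1: x' = x̄ + K·y = [-19325/47692, -19206/11923]
step 1: P' = (I − K·H)·P̄ = [13355/23846 8024/11923; 8024/11923 34837/11923]
step 2: x̄ = F·x = [38412/11923, -57737/23846]
step 2: P̄ = F·P·Fᵀ + Q = [151271/11923 -101770/11923; -101770/11923 153258/11923]
step 2: y = z − H·x̄ = [-259077/23846, 41055/11923]
step 2: S = H·P̄·Hᵀ + R = [1201191/11923 -808624/11923; -808624/11923 652776/11923]
step 2: K = P̄·Hᵀ·S⁻¹ = [202156/1365385 -1529579/5461540; -14618/27865 -18839/55730]
step 2: x' = x̄ + K·y = [506151/780220, 58916/27865]
step 2: P' = (I − K·H)·P̄ = [1529579/2730770 18839/27865; 18839/27865 81532/27865]

step 0: x' = [1/2, 1/11], P' = [5/8 7/8; 7/8 307/88]
step 1: x' = [-19325/47692, -19206/11923], P' = [13355/23846 8024/11923; 8024/11923 34837/11923]
step 2: x' = [506151/780220, 58916/27865], P' = [1529579/2730770 18839/27865; 18839/27865 81532/27865]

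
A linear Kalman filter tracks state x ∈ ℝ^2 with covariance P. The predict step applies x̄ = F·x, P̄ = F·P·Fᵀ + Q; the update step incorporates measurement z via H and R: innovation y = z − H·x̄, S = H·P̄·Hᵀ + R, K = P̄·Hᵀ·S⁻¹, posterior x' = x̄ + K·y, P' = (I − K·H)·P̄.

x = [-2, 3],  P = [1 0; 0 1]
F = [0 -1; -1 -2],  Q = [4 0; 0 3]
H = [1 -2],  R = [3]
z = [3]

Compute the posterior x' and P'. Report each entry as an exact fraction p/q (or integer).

x̄ = F·x = [-3, -4]
P̄ = F·P·Fᵀ + Q = [5 2; 2 8]
y = z − H·x̄ = [-2]
S = H·P̄·Hᵀ + R = [32]
K = P̄·Hᵀ·S⁻¹ = [1/32; -7/16]
x' = x̄ + K·y = [-49/16, -25/8]
P' = (I − K·H)·P̄ = [159/32 39/16; 39/16 15/8]

x' = [-49/16, -25/8]
P' = [159/32 39/16; 39/16 15/8]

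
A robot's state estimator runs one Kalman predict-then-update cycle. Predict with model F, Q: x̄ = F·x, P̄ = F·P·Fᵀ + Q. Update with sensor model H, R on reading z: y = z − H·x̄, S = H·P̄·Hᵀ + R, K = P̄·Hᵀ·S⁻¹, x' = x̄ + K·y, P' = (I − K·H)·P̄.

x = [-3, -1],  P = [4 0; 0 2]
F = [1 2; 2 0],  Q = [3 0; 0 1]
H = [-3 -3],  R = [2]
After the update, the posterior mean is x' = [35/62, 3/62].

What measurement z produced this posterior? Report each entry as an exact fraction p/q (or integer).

z = [-2]

x̄ = F·x = [-5, -6]
P̄ = F·P·Fᵀ + Q = [15 8; 8 17]
S = H·P̄·Hᵀ + R = [434]
K = P̄·Hᵀ·S⁻¹ = [-69/434; -75/434]
x' − x̄ = [345/62, 375/62] = K·y
y = (KᵀK)⁻¹·Kᵀ·(x' − x̄) = [-35]
z = y + H·x̄ = [-35] + [33] = [-2]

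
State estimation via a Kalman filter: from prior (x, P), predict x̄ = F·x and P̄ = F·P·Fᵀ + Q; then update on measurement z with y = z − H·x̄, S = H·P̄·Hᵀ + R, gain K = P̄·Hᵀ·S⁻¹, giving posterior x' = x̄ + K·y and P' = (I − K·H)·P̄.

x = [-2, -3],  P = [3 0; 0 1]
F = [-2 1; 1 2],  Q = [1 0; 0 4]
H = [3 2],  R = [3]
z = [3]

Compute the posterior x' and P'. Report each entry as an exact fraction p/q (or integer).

x' = [669/125, -168/25]
P' = [594/125 -168/25; -168/25 51/5]

x̄ = F·x = [1, -8]
P̄ = F·P·Fᵀ + Q = [14 -4; -4 11]
y = z − H·x̄ = [16]
S = H·P̄·Hᵀ + R = [125]
K = P̄·Hᵀ·S⁻¹ = [34/125; 2/25]
x' = x̄ + K·y = [669/125, -168/25]
P' = (I − K·H)·P̄ = [594/125 -168/25; -168/25 51/5]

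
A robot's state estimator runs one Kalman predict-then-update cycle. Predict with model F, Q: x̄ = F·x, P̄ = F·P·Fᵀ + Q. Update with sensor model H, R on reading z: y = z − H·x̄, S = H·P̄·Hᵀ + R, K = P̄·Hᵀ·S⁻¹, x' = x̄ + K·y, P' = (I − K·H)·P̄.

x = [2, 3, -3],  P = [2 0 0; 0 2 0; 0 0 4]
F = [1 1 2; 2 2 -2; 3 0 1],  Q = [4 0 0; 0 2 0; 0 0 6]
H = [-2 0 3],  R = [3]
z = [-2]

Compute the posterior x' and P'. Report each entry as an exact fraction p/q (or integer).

x' = [-35/61, 2564/183, -179/183]
P' = [1452/61 -432/61 966/61; -432/61 5438/183 -836/183; 966/61 -836/183 1988/183]

x̄ = F·x = [-1, 16, 3]
P̄ = F·P·Fᵀ + Q = [24 -8 14; -8 34 4; 14 4 28]
y = z − H·x̄ = [-13]
S = H·P̄·Hᵀ + R = [183]
K = P̄·Hᵀ·S⁻¹ = [-2/61; 28/183; 56/183]
x' = x̄ + K·y = [-35/61, 2564/183, -179/183]
P' = (I − K·H)·P̄ = [1452/61 -432/61 966/61; -432/61 5438/183 -836/183; 966/61 -836/183 1988/183]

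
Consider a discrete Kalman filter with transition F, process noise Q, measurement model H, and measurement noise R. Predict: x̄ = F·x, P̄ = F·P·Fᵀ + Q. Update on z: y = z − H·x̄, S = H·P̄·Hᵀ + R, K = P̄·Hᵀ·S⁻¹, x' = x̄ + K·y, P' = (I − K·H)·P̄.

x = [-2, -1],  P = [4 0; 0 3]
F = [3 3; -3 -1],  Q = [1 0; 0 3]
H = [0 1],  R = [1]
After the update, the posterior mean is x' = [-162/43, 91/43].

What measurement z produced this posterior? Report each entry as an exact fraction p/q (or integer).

z = [2]

x̄ = F·x = [-9, 7]
P̄ = F·P·Fᵀ + Q = [64 -45; -45 42]
S = H·P̄·Hᵀ + R = [43]
K = P̄·Hᵀ·S⁻¹ = [-45/43; 42/43]
x' − x̄ = [225/43, -210/43] = K·y
y = (KᵀK)⁻¹·Kᵀ·(x' − x̄) = [-5]
z = y + H·x̄ = [-5] + [7] = [2]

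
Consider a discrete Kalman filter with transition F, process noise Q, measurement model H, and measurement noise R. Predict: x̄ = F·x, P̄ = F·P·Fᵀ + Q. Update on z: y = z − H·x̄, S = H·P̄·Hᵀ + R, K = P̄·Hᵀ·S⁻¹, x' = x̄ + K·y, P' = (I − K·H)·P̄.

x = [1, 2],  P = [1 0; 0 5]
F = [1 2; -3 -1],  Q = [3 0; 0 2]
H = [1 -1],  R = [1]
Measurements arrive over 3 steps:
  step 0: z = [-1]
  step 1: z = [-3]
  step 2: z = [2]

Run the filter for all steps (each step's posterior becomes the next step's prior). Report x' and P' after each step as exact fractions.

step 0: x̄ = F·x = [5, -5]
step 0: P̄ = F·P·Fᵀ + Q = [24 -13; -13 16]
step 0: y = z − H·x̄ = [-11]
step 0: S = H·P̄·Hᵀ + R = [67]
step 0: K = P̄·Hᵀ·S⁻¹ = [37/67; -29/67]
step 0: x' = x̄ + K·y = [-72/67, -16/67]
step 0: P' = (I − K·H)·P̄ = [239/67 202/67; 202/67 231/67]
step 1: x̄ = F·x = [-104/67, 232/67]
step 1: P̄ = F·P·Fᵀ + Q = [2172/67 -2593/67; -2593/67 3728/67]
step 1: y = z − H·x̄ = [135/67]
step 1: S = H·P̄·Hᵀ + R = [11153/67]
step 1: K = P̄·Hᵀ·S⁻¹ = [4765/11153; -6321/11153]
step 1: x' = x̄ + K·y = [-7711/11153, 25883/11153]
step 1: P' = (I − K·H)·P̄ = [22673/11153 17908/11153; 17908/11153 24229/11153]
step 2: x̄ = F·x = [44055/11153, -2750/11153]
step 2: P̄ = F·P·Fᵀ + Q = [224680/11153 -241833/11153; -241833/11153 358040/11153]
step 2: y = z − H·x̄ = [-24499/11153]
step 2: S = H·P̄·Hᵀ + R = [1077539/11153]
step 2: K = P̄·Hᵀ·S⁻¹ = [466513/1077539; -599873/1077539]
step 2: x' = x̄ + K·y = [3231586/1077539, 1052009/1077539]
step 2: P' = (I − K·H)·P̄ = [2193767/1077539 1727254/1077539; 1727254/1077539 2327127/1077539]

step 0: x' = [-72/67, -16/67], P' = [239/67 202/67; 202/67 231/67]
step 1: x' = [-7711/11153, 25883/11153], P' = [22673/11153 17908/11153; 17908/11153 24229/11153]
step 2: x' = [3231586/1077539, 1052009/1077539], P' = [2193767/1077539 1727254/1077539; 1727254/1077539 2327127/1077539]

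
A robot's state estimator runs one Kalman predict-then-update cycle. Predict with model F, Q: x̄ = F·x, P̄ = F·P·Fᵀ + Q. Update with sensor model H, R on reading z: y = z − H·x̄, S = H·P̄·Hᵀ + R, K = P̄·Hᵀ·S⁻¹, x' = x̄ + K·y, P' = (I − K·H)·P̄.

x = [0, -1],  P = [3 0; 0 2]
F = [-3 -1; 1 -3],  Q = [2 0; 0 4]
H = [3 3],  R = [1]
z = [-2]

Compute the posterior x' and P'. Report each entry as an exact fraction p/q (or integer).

x' = [-725/451, 39/41]
P' = [6925/451 -627/41; -627/41 629/41]

x̄ = F·x = [1, 3]
P̄ = F·P·Fᵀ + Q = [31 -3; -3 25]
y = z − H·x̄ = [-14]
S = H·P̄·Hᵀ + R = [451]
K = P̄·Hᵀ·S⁻¹ = [84/451; 6/41]
x' = x̄ + K·y = [-725/451, 39/41]
P' = (I − K·H)·P̄ = [6925/451 -627/41; -627/41 629/41]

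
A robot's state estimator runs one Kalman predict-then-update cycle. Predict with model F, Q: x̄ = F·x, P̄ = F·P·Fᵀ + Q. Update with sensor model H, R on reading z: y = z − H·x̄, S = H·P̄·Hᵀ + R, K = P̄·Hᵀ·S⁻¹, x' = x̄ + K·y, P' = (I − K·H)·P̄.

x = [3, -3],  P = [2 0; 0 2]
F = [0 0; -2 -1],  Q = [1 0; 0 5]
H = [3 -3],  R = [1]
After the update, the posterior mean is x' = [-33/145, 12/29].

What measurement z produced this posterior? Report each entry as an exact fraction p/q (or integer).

z = [-2]

x̄ = F·x = [0, -3]
P̄ = F·P·Fᵀ + Q = [1 0; 0 15]
S = H·P̄·Hᵀ + R = [145]
K = P̄·Hᵀ·S⁻¹ = [3/145; -9/29]
x' − x̄ = [-33/145, 99/29] = K·y
y = (KᵀK)⁻¹·Kᵀ·(x' − x̄) = [-11]
z = y + H·x̄ = [-11] + [9] = [-2]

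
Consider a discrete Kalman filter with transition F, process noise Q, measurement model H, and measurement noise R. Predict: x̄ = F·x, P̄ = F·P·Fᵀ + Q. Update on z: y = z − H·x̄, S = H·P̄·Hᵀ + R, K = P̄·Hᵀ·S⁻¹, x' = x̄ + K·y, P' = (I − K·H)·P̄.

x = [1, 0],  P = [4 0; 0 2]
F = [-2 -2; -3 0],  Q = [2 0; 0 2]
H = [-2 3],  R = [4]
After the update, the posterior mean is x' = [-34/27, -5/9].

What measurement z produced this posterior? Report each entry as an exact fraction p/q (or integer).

z = [1]

x̄ = F·x = [-2, -3]
P̄ = F·P·Fᵀ + Q = [26 24; 24 38]
S = H·P̄·Hᵀ + R = [162]
K = P̄·Hᵀ·S⁻¹ = [10/81; 11/27]
x' − x̄ = [20/27, 22/9] = K·y
y = (KᵀK)⁻¹·Kᵀ·(x' − x̄) = [6]
z = y + H·x̄ = [6] + [-5] = [1]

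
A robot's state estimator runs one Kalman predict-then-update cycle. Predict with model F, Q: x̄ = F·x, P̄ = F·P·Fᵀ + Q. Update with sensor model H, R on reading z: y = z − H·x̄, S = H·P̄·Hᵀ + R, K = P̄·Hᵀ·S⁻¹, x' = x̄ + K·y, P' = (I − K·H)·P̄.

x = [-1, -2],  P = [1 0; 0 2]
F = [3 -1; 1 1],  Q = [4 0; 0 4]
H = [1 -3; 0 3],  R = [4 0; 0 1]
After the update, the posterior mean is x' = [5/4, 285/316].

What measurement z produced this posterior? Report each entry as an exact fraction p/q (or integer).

x̄ = F·x = [-1, -3]
P̄ = F·P·Fᵀ + Q = [15 1; 1 7]
S = H·P̄·Hᵀ + R = [76 -60; -60 64]
K = P̄·Hᵀ·S⁻¹ = [3/4 3/4; -5/316 99/316]
x' − x̄ = [9/4, 1233/316] = K·y
y = (KᵀK)⁻¹·Kᵀ·(x' − x̄) = [-9, 12]
z = y + H·x̄ = [-9, 12] + [8, -9] = [-1, 3]

z = [-1, 3]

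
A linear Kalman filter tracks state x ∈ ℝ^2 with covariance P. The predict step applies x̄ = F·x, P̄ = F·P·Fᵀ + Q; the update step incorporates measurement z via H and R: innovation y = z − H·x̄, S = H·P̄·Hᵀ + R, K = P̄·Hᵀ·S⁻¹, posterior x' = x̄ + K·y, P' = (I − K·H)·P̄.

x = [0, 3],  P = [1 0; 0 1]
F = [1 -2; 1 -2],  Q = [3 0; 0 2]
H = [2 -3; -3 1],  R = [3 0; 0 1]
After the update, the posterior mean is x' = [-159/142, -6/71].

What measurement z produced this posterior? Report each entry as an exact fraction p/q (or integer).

x̄ = F·x = [-6, -6]
P̄ = F·P·Fᵀ + Q = [8 5; 5 7]
S = H·P̄·Hᵀ + R = [38 -14; -14 50]
K = P̄·Hᵀ·S⁻¹ = [-9/71 -59/142; -331/852 -229/852]
x' − x̄ = [693/142, 420/71] = K·y
y = (KᵀK)⁻¹·Kᵀ·(x' − x̄) = [-9, -9]
z = y + H·x̄ = [-9, -9] + [6, 12] = [-3, 3]

z = [-3, 3]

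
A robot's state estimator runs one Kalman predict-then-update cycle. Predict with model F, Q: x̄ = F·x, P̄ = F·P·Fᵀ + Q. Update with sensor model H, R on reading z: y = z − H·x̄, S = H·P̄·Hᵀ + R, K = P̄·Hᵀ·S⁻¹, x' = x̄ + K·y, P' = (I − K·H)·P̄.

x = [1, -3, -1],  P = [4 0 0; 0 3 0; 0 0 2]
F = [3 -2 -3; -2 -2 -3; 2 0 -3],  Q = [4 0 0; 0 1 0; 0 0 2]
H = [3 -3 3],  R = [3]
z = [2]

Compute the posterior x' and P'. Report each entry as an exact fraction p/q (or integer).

x' = [625/83, 1435/166, 149/83]
P' = [3193/166 8193/332 465/83; 8193/332 26645/664 2555/166; 465/83 2555/166 822/83]

x̄ = F·x = [12, 7, 5]
P̄ = F·P·Fᵀ + Q = [70 6 42; 6 47 2; 42 2 36]
y = z − H·x̄ = [-28]
S = H·P̄·Hᵀ + R = [1992]
K = P̄·Hᵀ·S⁻¹ = [53/332; -39/664; 19/166]
x' = x̄ + K·y = [625/83, 1435/166, 149/83]
P' = (I − K·H)·P̄ = [3193/166 8193/332 465/83; 8193/332 26645/664 2555/166; 465/83 2555/166 822/83]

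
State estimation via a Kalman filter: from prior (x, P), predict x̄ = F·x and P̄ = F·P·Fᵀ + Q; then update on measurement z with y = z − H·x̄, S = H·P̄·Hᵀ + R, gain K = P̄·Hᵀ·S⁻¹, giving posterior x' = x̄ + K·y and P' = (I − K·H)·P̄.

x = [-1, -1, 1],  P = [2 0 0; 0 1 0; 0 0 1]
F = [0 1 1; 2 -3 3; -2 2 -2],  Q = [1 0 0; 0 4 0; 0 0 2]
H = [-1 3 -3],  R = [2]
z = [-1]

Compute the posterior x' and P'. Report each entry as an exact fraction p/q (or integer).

x̄ = F·x = [0, 4, -2]
P̄ = F·P·Fᵀ + Q = [3 0 0; 0 30 -20; 0 -20 18]
y = z − H·x̄ = [-19]
S = H·P̄·Hᵀ + R = [797]
K = P̄·Hᵀ·S⁻¹ = [-3/797; 150/797; -114/797]
x' = x̄ + K·y = [57/797, 338/797, 572/797]
P' = (I − K·H)·P̄ = [2382/797 450/797 -342/797; 450/797 1410/797 1160/797; -342/797 1160/797 1350/797]

x' = [57/797, 338/797, 572/797]
P' = [2382/797 450/797 -342/797; 450/797 1410/797 1160/797; -342/797 1160/797 1350/797]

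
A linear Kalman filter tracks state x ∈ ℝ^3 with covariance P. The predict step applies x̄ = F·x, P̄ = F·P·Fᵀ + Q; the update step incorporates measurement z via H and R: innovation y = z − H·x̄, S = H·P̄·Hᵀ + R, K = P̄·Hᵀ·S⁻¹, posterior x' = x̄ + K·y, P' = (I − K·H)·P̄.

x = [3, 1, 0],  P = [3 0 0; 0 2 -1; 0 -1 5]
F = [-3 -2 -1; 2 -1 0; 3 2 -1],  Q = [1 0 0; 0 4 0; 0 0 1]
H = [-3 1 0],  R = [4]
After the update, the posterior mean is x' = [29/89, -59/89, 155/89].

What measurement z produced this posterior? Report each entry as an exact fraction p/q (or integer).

z = [-2]

x̄ = F·x = [-11, 5, 11]
P̄ = F·P·Fᵀ + Q = [37 -15 -30; -15 18 13; -30 13 45]
S = H·P̄·Hᵀ + R = [445]
K = P̄·Hᵀ·S⁻¹ = [-126/445; 63/445; 103/445]
x' − x̄ = [1008/89, -504/89, -824/89] = K·y
y = (KᵀK)⁻¹·Kᵀ·(x' − x̄) = [-40]
z = y + H·x̄ = [-40] + [38] = [-2]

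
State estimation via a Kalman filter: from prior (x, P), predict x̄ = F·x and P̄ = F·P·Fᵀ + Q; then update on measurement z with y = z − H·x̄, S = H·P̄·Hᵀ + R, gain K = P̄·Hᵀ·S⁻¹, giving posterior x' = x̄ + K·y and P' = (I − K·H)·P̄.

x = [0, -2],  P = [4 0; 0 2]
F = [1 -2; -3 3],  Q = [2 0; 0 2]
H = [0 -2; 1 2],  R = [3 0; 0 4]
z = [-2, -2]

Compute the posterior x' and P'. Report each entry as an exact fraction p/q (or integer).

x' = [-34/57, 6/19]
P' = [2996/1083 -256/361; -256/361 216/361]

x̄ = F·x = [4, -6]
P̄ = F·P·Fᵀ + Q = [14 -24; -24 56]
y = z − H·x̄ = [-14, 6]
S = H·P̄·Hᵀ + R = [227 -176; -176 146]
K = P̄·Hᵀ·S⁻¹ = [512/1083 365/1083; -144/361 44/361]
x' = x̄ + K·y = [-34/57, 6/19]
P' = (I − K·H)·P̄ = [2996/1083 -256/361; -256/361 216/361]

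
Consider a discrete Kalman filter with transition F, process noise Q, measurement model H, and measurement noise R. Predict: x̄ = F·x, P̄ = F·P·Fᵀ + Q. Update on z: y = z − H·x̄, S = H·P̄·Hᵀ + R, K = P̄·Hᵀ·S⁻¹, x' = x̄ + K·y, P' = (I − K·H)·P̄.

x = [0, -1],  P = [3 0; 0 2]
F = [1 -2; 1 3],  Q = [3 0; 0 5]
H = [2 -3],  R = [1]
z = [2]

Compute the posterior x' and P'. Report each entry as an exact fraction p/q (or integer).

x' = [193/399, -47/133]
P' = [2561/399 563/133; 563/133 386/133]

x̄ = F·x = [2, -3]
P̄ = F·P·Fᵀ + Q = [14 -9; -9 26]
y = z − H·x̄ = [-11]
S = H·P̄·Hᵀ + R = [399]
K = P̄·Hᵀ·S⁻¹ = [55/399; -32/133]
x' = x̄ + K·y = [193/399, -47/133]
P' = (I − K·H)·P̄ = [2561/399 563/133; 563/133 386/133]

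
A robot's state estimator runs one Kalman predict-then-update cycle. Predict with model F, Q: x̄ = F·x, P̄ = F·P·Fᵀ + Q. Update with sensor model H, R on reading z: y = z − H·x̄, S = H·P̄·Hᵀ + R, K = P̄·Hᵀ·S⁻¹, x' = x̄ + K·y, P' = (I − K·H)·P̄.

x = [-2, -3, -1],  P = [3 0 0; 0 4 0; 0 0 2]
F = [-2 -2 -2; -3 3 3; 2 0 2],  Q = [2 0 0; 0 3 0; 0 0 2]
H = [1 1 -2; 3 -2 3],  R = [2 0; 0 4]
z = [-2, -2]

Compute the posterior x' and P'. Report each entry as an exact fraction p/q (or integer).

x̄ = F·x = [12, -6, -6]
P̄ = F·P·Fᵀ + Q = [38 -18 -20; -18 84 -6; -20 -6 22]
y = z − H·x̄ = [-20, -32]
S = H·P̄·Hᵀ + R = [280 -186; -186 808]
K = P̄·Hᵀ·S⁻¹ = [16305/47911 9090/47911; 4596/47911 -13173/47911; -13303/47911 -1995/47911]
x' = x̄ + K·y = [-42048/47911, 42150/47911, 42434/47911]
P' = (I − K·H)·P̄ = [24218/47911 47412/47911 19510/47911; 47412/47911 504516/47911 271368/47911; 19510/47911 271368/47911 158742/47911]

x' = [-42048/47911, 42150/47911, 42434/47911]
P' = [24218/47911 47412/47911 19510/47911; 47412/47911 504516/47911 271368/47911; 19510/47911 271368/47911 158742/47911]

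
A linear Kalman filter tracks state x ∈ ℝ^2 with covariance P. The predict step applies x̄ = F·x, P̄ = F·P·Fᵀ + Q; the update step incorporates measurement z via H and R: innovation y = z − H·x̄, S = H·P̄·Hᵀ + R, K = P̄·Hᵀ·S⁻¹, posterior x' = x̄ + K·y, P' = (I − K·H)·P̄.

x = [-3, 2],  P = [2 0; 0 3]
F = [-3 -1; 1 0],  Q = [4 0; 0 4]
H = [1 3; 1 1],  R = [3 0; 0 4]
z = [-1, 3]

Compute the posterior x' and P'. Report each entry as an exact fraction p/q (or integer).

x' = [3938/697, -1587/697]
P' = [4746/697 -1782/697; -1782/697 870/697]

x̄ = F·x = [7, -3]
P̄ = F·P·Fᵀ + Q = [25 -6; -6 6]
y = z − H·x̄ = [1, -1]
S = H·P̄·Hᵀ + R = [46 19; 19 23]
K = P̄·Hᵀ·S⁻¹ = [-200/697 741/697; 276/697 -228/697]
x' = x̄ + K·y = [3938/697, -1587/697]
P' = (I − K·H)·P̄ = [4746/697 -1782/697; -1782/697 870/697]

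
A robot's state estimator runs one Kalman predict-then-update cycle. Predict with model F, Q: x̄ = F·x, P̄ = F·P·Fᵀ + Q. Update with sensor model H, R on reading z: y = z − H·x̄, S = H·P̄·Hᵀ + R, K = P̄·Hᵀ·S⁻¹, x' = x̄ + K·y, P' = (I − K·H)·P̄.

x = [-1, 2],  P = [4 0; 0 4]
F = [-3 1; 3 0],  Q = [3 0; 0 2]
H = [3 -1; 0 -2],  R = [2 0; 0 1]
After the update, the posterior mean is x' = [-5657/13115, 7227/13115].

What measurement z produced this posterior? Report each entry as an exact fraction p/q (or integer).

x̄ = F·x = [5, -3]
P̄ = F·P·Fᵀ + Q = [43 -36; -36 38]
S = H·P̄·Hᵀ + R = [643 292; 292 153]
K = P̄·Hᵀ·S⁻¹ = [4221/13115 -1884/13115; -146/13115 -6236/13115]
x' − x̄ = [-71232/13115, 46572/13115] = K·y
y = (KᵀK)⁻¹·Kᵀ·(x' − x̄) = [-20, -7]
z = y + H·x̄ = [-20, -7] + [18, 6] = [-2, -1]

z = [-2, -1]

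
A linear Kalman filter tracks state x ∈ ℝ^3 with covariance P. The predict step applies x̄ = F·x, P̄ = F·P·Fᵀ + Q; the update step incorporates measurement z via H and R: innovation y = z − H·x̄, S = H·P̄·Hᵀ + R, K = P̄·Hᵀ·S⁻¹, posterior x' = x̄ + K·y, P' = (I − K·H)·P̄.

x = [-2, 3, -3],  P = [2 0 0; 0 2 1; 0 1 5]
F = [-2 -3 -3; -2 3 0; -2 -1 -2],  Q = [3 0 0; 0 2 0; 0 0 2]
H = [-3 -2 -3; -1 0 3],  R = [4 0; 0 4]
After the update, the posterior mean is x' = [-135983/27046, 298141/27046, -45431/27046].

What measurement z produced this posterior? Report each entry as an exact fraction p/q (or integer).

z = [-2, -1]

x̄ = F·x = [4, 13, 7]
P̄ = F·P·Fᵀ + Q = [92 -19 53; -19 28 -4; 53 -4 36]
S = H·P̄·Hᵀ + R = [1946 -380; -380 102]
K = P̄·Hᵀ·S⁻¹ = [-7517/27046 -10239/27046; 1993/27046 9281/27046; -2759/27046 4305/27046]
x' − x̄ = [-244167/27046, -53457/27046, -234753/27046] = K·y
y = (KᵀK)⁻¹·Kᵀ·(x' − x̄) = [57, -18]
z = y + H·x̄ = [57, -18] + [-59, 17] = [-2, -1]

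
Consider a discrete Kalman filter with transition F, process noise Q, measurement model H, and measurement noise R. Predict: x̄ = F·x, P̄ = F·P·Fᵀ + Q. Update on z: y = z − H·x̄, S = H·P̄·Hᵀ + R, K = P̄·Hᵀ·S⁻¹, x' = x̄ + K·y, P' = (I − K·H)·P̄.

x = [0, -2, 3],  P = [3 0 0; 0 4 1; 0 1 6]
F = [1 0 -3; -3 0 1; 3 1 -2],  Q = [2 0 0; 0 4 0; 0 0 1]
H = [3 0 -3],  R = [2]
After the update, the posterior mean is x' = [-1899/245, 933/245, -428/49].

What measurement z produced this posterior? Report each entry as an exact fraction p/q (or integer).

z = [3]

x̄ = F·x = [-9, 3, -8]
P̄ = F·P·Fᵀ + Q = [59 -27 42; -27 37 -38; 42 -38 52]
S = H·P̄·Hᵀ + R = [245]
K = P̄·Hᵀ·S⁻¹ = [51/245; 33/245; -6/49]
x' − x̄ = [306/245, 198/245, -36/49] = K·y
y = (KᵀK)⁻¹·Kᵀ·(x' − x̄) = [6]
z = y + H·x̄ = [6] + [-3] = [3]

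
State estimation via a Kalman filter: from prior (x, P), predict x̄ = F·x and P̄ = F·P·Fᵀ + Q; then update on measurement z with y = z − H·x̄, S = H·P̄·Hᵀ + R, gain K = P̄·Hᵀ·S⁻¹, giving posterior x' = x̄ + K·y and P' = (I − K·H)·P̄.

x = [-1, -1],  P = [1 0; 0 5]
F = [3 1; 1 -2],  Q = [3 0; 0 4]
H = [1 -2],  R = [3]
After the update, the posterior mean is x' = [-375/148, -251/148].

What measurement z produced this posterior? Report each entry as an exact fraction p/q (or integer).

x̄ = F·x = [-4, 1]
P̄ = F·P·Fᵀ + Q = [17 -7; -7 25]
S = H·P̄·Hᵀ + R = [148]
K = P̄·Hᵀ·S⁻¹ = [31/148; -57/148]
x' − x̄ = [217/148, -399/148] = K·y
y = (KᵀK)⁻¹·Kᵀ·(x' − x̄) = [7]
z = y + H·x̄ = [7] + [-6] = [1]

z = [1]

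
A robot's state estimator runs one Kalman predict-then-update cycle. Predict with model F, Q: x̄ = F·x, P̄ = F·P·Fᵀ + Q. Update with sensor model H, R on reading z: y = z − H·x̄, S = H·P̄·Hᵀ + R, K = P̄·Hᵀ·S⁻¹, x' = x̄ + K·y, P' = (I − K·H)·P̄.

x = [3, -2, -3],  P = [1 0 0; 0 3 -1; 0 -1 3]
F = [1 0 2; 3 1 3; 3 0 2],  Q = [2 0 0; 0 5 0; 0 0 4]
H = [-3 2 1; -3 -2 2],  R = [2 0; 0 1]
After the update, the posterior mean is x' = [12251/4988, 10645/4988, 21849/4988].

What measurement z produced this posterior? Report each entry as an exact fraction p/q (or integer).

z = [1, -3]

x̄ = F·x = [-3, -2, 3]
P̄ = F·P·Fᵀ + Q = [15 19 15; 19 38 25; 15 25 25]
S = H·P̄·Hᵀ + R = [96 -52; -52 236]
K = P̄·Hᵀ·S⁻¹ = [-217/4988 -292/1247; 1517/4988 -355/1247; 1185/4988 -345/2494]
x' − x̄ = [27215/4988, 20621/4988, 6885/4988] = K·y
y = (KᵀK)⁻¹·Kᵀ·(x' − x̄) = [-7, -22]
z = y + H·x̄ = [-7, -22] + [8, 19] = [1, -3]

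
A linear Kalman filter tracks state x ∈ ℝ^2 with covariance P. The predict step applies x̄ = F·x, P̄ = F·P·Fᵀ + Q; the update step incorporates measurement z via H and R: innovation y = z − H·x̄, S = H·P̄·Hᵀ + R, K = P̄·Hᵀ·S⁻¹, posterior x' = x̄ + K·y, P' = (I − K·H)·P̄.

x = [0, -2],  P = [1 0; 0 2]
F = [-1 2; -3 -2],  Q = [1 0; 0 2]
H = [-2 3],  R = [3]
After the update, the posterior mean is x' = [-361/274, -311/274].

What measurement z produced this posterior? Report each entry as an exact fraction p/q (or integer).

x̄ = F·x = [-4, 4]
P̄ = F·P·Fᵀ + Q = [10 -5; -5 19]
S = H·P̄·Hᵀ + R = [274]
K = P̄·Hᵀ·S⁻¹ = [-35/274; 67/274]
x' − x̄ = [735/274, -1407/274] = K·y
y = (KᵀK)⁻¹·Kᵀ·(x' − x̄) = [-21]
z = y + H·x̄ = [-21] + [20] = [-1]

z = [-1]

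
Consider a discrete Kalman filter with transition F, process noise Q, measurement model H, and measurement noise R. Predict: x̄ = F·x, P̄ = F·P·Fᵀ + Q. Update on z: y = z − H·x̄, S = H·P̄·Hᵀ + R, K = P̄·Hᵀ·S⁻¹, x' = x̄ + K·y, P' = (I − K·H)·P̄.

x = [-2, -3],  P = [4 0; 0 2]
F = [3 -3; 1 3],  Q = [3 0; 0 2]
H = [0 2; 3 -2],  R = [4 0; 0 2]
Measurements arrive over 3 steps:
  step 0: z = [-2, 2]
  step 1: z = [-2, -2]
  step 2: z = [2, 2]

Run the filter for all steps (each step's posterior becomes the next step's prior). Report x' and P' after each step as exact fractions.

step 0: x̄ = F·x = [3, -11]
step 0: P̄ = F·P·Fᵀ + Q = [57 -6; -6 24]
step 0: y = z − H·x̄ = [20, -29]
step 0: S = H·P̄·Hᵀ + R = [100 -132; -132 683]
step 0: K = P̄·Hᵀ·S⁻¹ = [570/1817 597/1817; 6018/12719 -66/12719]
step 0: x' = x̄ + K·y = [-462/1817, -17635/12719]
step 0: P' = (I − K·H)·P̄ = [1158/1817 1140/1817; 1140/1817 12036/12719]
step 1: x̄ = F·x = [43203/12719, -56139/12719]
step 1: P̄ = F·P·Fᵀ + Q = [75795/12719 -36126/12719; -36126/12719 189748/12719]
step 1: y = z − H·x̄ = [86840/12719, -267325/12719]
step 1: S = H·P̄·Hᵀ + R = [809868/12719 -975748/12719; -975748/12719 1900097/12719]
step 1: K = P̄·Hᵀ·S⁻¹ = [3048282/11532817 3384045/11532817; 4816360/11532817 -487874/11532817]
step 1: x' = x̄ + K·y = [-11138826/11532817, -7765327/11532817]
step 1: P' = (I − K·H)·P̄ = [6320406/11532817 6096564/11532817; 6096564/11532817 9632720/11532817]
step 2: x̄ = F·x = [-10120497/11532817, -34434807/11532817]
step 2: P̄ = F·P·Fᵀ + Q = [68438433/11532817 -31153878/11532817; -31153878/11532817 152659904/11532817]
step 2: y = z − H·x̄ = [91935248/11532817, -15442489/11532817]
step 2: S = H·P̄·Hᵀ + R = [656770884/11532817 -797562884/11532817; -797562884/11532817 1623497683/11532817]
step 2: K = P̄·Hᵀ·S⁻¹ = [2434134654/9324683087 2732911587/9324683087; 3850592702/9324683087 -398781442/9324683087]
step 2: x' = x̄ + K·y = [7561846230/9324683087, 3387698825/9324683087]
step 2: P' = (I − K·H)·P̄ = [5067453930/9324683087 4868269308/9324683087; 4868269308/9324683087 7701185404/9324683087]

step 0: x' = [-462/1817, -17635/12719], P' = [1158/1817 1140/1817; 1140/1817 12036/12719]
step 1: x' = [-11138826/11532817, -7765327/11532817], P' = [6320406/11532817 6096564/11532817; 6096564/11532817 9632720/11532817]
step 2: x' = [7561846230/9324683087, 3387698825/9324683087], P' = [5067453930/9324683087 4868269308/9324683087; 4868269308/9324683087 7701185404/9324683087]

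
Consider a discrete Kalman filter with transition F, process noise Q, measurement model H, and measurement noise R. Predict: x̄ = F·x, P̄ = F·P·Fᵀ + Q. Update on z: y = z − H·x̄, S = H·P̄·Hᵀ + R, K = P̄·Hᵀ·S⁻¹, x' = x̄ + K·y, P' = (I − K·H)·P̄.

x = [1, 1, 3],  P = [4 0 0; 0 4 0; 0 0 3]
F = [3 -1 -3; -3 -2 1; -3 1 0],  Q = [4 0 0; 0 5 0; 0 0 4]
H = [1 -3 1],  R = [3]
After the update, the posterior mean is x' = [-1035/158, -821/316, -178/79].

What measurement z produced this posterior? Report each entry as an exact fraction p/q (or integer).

z = [-1]

x̄ = F·x = [-7, -2, -2]
P̄ = F·P·Fᵀ + Q = [71 -37 -40; -37 60 28; -40 28 44]
S = H·P̄·Hᵀ + R = [632]
K = P̄·Hᵀ·S⁻¹ = [71/316; -189/632; -10/79]
x' − x̄ = [71/158, -189/316, -20/79] = K·y
y = (KᵀK)⁻¹·Kᵀ·(x' − x̄) = [2]
z = y + H·x̄ = [2] + [-3] = [-1]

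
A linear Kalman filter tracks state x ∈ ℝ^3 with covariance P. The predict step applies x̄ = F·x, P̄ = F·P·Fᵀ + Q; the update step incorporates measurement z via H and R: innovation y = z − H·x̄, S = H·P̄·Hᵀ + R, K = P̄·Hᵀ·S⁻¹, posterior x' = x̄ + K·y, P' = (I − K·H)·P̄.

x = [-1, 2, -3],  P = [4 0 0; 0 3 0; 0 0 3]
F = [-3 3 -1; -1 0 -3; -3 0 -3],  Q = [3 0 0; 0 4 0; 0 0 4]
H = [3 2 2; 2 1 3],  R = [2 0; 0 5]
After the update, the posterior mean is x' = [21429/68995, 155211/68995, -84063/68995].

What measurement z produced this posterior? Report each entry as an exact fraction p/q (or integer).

z = [3, -1]

x̄ = F·x = [12, 10, 12]
P̄ = F·P·Fᵀ + Q = [69 21 45; 21 35 39; 45 39 67]
S = H·P̄·Hᵀ + R = [2135 1930; 1930 1777]
K = P̄·Hᵀ·S⁻¹ = [34983/68995 -5316/13799; 527/68995 1392/13799; -20281/68995 6968/13799]
x' − x̄ = [-806511/68995, -534739/68995, -912003/68995] = K·y
y = (KᵀK)⁻¹·Kᵀ·(x' − x̄) = [-77, -71]
z = y + H·x̄ = [-77, -71] + [80, 70] = [3, -1]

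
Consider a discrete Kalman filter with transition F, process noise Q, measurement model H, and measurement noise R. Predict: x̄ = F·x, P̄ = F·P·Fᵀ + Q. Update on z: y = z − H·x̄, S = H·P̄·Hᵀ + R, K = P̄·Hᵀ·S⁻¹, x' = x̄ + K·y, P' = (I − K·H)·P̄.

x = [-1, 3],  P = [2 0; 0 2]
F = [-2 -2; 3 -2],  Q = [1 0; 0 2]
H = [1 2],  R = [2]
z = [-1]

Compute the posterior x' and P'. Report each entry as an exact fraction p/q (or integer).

x' = [-271/115, 57/115]
P' = [1874/115 -928/115; -928/115 516/115]

x̄ = F·x = [-4, -9]
P̄ = F·P·Fᵀ + Q = [17 -4; -4 28]
y = z − H·x̄ = [21]
S = H·P̄·Hᵀ + R = [115]
K = P̄·Hᵀ·S⁻¹ = [9/115; 52/115]
x' = x̄ + K·y = [-271/115, 57/115]
P' = (I − K·H)·P̄ = [1874/115 -928/115; -928/115 516/115]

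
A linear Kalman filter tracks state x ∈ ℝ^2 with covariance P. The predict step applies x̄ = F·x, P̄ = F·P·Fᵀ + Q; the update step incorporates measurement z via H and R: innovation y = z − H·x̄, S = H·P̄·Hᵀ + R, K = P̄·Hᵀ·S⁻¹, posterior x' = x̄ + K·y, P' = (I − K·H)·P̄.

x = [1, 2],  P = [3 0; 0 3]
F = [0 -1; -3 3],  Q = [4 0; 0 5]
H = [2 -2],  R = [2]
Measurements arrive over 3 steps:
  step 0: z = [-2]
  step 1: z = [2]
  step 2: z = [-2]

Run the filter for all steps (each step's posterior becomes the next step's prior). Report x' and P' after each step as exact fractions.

step 0: x' = [-210/169, -37/169], P' = [671/169 655/169; 655/169 723/169]
step 1: x' = [13879/6985, 1509/1397], P' = [27413/6985 5162/1397; 5162/1397 5523/1397]
step 2: x' = [-87803/38707, -362114/270949], P' = [155801/38707 147091/38707; 147091/38707 1100649/270949]

step 0: x̄ = F·x = [-2, 3]
step 0: P̄ = F·P·Fᵀ + Q = [7 -9; -9 59]
step 0: y = z − H·x̄ = [8]
step 0: S = H·P̄·Hᵀ + R = [338]
step 0: K = P̄·Hᵀ·S⁻¹ = [16/169; -68/169]
step 0: x' = x̄ + K·y = [-210/169, -37/169]
step 0: P' = (I − K·H)·P̄ = [671/169 655/169; 655/169 723/169]
step 1: x̄ = F·x = [37/169, 519/169]
step 1: P̄ = F·P·Fᵀ + Q = [1399/169 -204/169; -204/169 1601/169]
step 1: y = z − H·x̄ = [1302/169]
step 1: S = H·P̄·Hᵀ + R = [13970/169]
step 1: K = P̄·Hᵀ·S⁻¹ = [1603/6985; -361/1397]
step 1: x' = x̄ + K·y = [13879/6985, 1509/1397]
step 1: P' = (I − K·H)·P̄ = [27413/6985 5162/1397; 5162/1397 5523/1397]
step 2: x̄ = F·x = [-1509/1397, -19002/6985]
step 2: P̄ = F·P·Fᵀ + Q = [11111/1397 -1083/1397; -1083/1397 65597/6985]
step 2: y = z − H·x̄ = [-36884/6985]
step 2: S = H·P̄·Hᵀ + R = [541898/6985]
step 2: K = P̄·Hᵀ·S⁻¹ = [8710/38707; -71012/270949]
step 2: x' = x̄ + K·y = [-87803/38707, -362114/270949]
step 2: P' = (I − K·H)·P̄ = [155801/38707 147091/38707; 147091/38707 1100649/270949]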